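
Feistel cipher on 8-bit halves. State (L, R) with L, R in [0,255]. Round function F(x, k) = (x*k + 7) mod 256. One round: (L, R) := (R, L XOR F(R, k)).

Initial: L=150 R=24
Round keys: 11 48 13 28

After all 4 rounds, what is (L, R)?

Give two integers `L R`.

Round 1 (k=11): L=24 R=153
Round 2 (k=48): L=153 R=175
Round 3 (k=13): L=175 R=115
Round 4 (k=28): L=115 R=52

Answer: 115 52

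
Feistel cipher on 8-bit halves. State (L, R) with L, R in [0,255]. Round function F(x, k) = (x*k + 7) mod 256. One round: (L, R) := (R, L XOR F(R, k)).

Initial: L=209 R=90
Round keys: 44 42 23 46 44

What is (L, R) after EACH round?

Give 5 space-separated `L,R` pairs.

Round 1 (k=44): L=90 R=174
Round 2 (k=42): L=174 R=201
Round 3 (k=23): L=201 R=184
Round 4 (k=46): L=184 R=222
Round 5 (k=44): L=222 R=151

Answer: 90,174 174,201 201,184 184,222 222,151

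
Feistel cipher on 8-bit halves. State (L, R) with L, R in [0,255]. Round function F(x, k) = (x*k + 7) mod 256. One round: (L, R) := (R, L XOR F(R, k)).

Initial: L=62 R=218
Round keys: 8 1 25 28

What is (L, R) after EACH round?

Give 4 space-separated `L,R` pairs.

Answer: 218,233 233,42 42,200 200,205

Derivation:
Round 1 (k=8): L=218 R=233
Round 2 (k=1): L=233 R=42
Round 3 (k=25): L=42 R=200
Round 4 (k=28): L=200 R=205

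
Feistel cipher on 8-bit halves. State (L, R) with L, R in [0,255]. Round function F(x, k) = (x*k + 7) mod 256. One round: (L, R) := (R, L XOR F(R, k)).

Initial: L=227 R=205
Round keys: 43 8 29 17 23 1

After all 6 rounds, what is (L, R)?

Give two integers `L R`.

Round 1 (k=43): L=205 R=149
Round 2 (k=8): L=149 R=98
Round 3 (k=29): L=98 R=180
Round 4 (k=17): L=180 R=153
Round 5 (k=23): L=153 R=114
Round 6 (k=1): L=114 R=224

Answer: 114 224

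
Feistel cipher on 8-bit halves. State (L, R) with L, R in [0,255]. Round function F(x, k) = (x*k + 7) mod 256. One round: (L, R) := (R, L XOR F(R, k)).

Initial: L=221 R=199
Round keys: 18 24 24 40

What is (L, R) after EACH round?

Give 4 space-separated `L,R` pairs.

Round 1 (k=18): L=199 R=216
Round 2 (k=24): L=216 R=128
Round 3 (k=24): L=128 R=223
Round 4 (k=40): L=223 R=95

Answer: 199,216 216,128 128,223 223,95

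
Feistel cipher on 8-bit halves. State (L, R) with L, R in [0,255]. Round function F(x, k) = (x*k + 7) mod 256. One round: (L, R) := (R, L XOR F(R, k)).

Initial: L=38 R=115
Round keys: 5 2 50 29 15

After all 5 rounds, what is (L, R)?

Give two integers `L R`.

Answer: 78 214

Derivation:
Round 1 (k=5): L=115 R=96
Round 2 (k=2): L=96 R=180
Round 3 (k=50): L=180 R=79
Round 4 (k=29): L=79 R=78
Round 5 (k=15): L=78 R=214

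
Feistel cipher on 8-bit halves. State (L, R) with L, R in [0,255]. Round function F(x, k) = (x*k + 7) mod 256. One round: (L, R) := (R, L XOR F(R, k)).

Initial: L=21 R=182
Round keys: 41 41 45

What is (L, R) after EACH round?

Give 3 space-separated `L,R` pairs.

Round 1 (k=41): L=182 R=56
Round 2 (k=41): L=56 R=73
Round 3 (k=45): L=73 R=228

Answer: 182,56 56,73 73,228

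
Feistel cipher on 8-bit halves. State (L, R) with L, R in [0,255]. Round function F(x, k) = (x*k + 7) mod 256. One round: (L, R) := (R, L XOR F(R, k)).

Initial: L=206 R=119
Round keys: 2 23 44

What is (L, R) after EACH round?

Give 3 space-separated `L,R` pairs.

Round 1 (k=2): L=119 R=59
Round 2 (k=23): L=59 R=35
Round 3 (k=44): L=35 R=48

Answer: 119,59 59,35 35,48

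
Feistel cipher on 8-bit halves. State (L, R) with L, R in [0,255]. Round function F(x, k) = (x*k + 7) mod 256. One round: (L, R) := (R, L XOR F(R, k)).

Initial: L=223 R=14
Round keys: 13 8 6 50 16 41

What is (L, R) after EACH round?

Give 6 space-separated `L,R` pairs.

Answer: 14,98 98,25 25,255 255,204 204,56 56,51

Derivation:
Round 1 (k=13): L=14 R=98
Round 2 (k=8): L=98 R=25
Round 3 (k=6): L=25 R=255
Round 4 (k=50): L=255 R=204
Round 5 (k=16): L=204 R=56
Round 6 (k=41): L=56 R=51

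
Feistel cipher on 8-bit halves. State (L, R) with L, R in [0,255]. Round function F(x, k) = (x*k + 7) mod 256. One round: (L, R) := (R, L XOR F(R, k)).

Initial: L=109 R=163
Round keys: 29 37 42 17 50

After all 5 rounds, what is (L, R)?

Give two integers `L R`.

Answer: 84 229

Derivation:
Round 1 (k=29): L=163 R=19
Round 2 (k=37): L=19 R=101
Round 3 (k=42): L=101 R=138
Round 4 (k=17): L=138 R=84
Round 5 (k=50): L=84 R=229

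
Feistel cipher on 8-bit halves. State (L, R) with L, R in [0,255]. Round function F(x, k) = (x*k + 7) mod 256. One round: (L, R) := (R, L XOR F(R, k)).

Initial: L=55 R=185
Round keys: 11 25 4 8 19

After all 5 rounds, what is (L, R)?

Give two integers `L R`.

Answer: 2 59

Derivation:
Round 1 (k=11): L=185 R=205
Round 2 (k=25): L=205 R=181
Round 3 (k=4): L=181 R=22
Round 4 (k=8): L=22 R=2
Round 5 (k=19): L=2 R=59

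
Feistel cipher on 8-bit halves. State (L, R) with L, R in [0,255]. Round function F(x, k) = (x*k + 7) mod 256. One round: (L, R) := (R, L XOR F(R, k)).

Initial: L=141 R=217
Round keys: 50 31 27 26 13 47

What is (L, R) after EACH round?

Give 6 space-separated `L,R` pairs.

Round 1 (k=50): L=217 R=228
Round 2 (k=31): L=228 R=122
Round 3 (k=27): L=122 R=1
Round 4 (k=26): L=1 R=91
Round 5 (k=13): L=91 R=167
Round 6 (k=47): L=167 R=235

Answer: 217,228 228,122 122,1 1,91 91,167 167,235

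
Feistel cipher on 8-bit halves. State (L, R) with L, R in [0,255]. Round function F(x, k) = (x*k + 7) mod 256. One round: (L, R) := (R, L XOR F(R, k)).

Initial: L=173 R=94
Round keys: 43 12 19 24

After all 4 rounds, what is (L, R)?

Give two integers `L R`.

Answer: 78 222

Derivation:
Round 1 (k=43): L=94 R=124
Round 2 (k=12): L=124 R=137
Round 3 (k=19): L=137 R=78
Round 4 (k=24): L=78 R=222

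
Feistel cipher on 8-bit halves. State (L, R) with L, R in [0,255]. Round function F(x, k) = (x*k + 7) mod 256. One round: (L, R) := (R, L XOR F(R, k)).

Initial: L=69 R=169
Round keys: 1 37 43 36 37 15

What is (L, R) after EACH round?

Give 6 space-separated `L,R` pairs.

Round 1 (k=1): L=169 R=245
Round 2 (k=37): L=245 R=217
Round 3 (k=43): L=217 R=143
Round 4 (k=36): L=143 R=250
Round 5 (k=37): L=250 R=166
Round 6 (k=15): L=166 R=59

Answer: 169,245 245,217 217,143 143,250 250,166 166,59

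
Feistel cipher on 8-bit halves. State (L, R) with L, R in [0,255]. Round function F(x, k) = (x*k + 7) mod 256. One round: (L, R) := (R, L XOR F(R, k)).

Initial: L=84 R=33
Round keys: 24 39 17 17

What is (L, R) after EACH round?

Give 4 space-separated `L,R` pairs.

Round 1 (k=24): L=33 R=75
Round 2 (k=39): L=75 R=85
Round 3 (k=17): L=85 R=231
Round 4 (k=17): L=231 R=11

Answer: 33,75 75,85 85,231 231,11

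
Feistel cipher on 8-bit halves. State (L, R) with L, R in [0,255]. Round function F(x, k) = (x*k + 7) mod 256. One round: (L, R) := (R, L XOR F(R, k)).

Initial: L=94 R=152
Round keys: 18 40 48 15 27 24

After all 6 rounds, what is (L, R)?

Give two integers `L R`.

Answer: 207 177

Derivation:
Round 1 (k=18): L=152 R=233
Round 2 (k=40): L=233 R=247
Round 3 (k=48): L=247 R=190
Round 4 (k=15): L=190 R=222
Round 5 (k=27): L=222 R=207
Round 6 (k=24): L=207 R=177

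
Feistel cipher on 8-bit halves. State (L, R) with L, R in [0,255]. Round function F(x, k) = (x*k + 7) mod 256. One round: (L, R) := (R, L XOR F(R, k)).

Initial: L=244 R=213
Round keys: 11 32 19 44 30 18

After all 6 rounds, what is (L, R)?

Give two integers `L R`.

Round 1 (k=11): L=213 R=218
Round 2 (k=32): L=218 R=146
Round 3 (k=19): L=146 R=7
Round 4 (k=44): L=7 R=169
Round 5 (k=30): L=169 R=210
Round 6 (k=18): L=210 R=98

Answer: 210 98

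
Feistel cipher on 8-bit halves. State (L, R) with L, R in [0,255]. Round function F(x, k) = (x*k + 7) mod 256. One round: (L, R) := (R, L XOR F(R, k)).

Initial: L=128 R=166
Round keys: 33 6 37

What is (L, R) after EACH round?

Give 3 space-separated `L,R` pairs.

Answer: 166,237 237,51 51,139

Derivation:
Round 1 (k=33): L=166 R=237
Round 2 (k=6): L=237 R=51
Round 3 (k=37): L=51 R=139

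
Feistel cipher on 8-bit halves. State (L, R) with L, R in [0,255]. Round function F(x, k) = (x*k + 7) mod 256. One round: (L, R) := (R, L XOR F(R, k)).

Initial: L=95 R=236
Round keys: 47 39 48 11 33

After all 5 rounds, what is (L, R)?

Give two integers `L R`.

Round 1 (k=47): L=236 R=4
Round 2 (k=39): L=4 R=79
Round 3 (k=48): L=79 R=211
Round 4 (k=11): L=211 R=87
Round 5 (k=33): L=87 R=237

Answer: 87 237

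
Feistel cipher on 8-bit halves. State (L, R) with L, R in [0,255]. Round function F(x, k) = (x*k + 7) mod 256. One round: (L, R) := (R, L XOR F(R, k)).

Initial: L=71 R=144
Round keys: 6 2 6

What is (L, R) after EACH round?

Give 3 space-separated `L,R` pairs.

Answer: 144,32 32,215 215,49

Derivation:
Round 1 (k=6): L=144 R=32
Round 2 (k=2): L=32 R=215
Round 3 (k=6): L=215 R=49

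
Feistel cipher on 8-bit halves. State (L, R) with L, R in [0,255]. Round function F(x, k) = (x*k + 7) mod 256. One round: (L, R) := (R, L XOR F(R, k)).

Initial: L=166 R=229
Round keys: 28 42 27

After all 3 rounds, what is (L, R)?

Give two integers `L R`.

Answer: 92 14

Derivation:
Round 1 (k=28): L=229 R=181
Round 2 (k=42): L=181 R=92
Round 3 (k=27): L=92 R=14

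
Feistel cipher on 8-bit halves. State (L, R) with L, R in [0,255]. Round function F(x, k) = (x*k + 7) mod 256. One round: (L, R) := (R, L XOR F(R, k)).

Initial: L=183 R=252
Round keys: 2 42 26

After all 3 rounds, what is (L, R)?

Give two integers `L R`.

Round 1 (k=2): L=252 R=72
Round 2 (k=42): L=72 R=43
Round 3 (k=26): L=43 R=45

Answer: 43 45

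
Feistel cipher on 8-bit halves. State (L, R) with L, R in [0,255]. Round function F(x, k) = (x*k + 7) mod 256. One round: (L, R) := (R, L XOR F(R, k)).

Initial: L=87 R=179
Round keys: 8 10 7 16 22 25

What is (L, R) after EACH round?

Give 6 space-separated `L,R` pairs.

Answer: 179,200 200,100 100,11 11,211 211,34 34,138

Derivation:
Round 1 (k=8): L=179 R=200
Round 2 (k=10): L=200 R=100
Round 3 (k=7): L=100 R=11
Round 4 (k=16): L=11 R=211
Round 5 (k=22): L=211 R=34
Round 6 (k=25): L=34 R=138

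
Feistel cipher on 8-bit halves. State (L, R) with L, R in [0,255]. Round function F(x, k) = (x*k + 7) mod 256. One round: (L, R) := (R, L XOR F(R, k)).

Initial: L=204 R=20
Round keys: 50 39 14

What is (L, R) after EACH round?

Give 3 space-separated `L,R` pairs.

Round 1 (k=50): L=20 R=35
Round 2 (k=39): L=35 R=72
Round 3 (k=14): L=72 R=212

Answer: 20,35 35,72 72,212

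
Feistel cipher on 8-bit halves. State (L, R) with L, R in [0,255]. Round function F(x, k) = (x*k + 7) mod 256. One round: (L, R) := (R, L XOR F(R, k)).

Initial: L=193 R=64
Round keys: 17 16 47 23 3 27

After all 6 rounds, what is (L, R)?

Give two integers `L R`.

Answer: 111 250

Derivation:
Round 1 (k=17): L=64 R=134
Round 2 (k=16): L=134 R=39
Round 3 (k=47): L=39 R=182
Round 4 (k=23): L=182 R=70
Round 5 (k=3): L=70 R=111
Round 6 (k=27): L=111 R=250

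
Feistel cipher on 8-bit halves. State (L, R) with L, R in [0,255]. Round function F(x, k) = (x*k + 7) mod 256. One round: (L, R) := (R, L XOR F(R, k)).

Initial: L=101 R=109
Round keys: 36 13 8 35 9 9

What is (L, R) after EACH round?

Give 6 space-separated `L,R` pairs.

Round 1 (k=36): L=109 R=62
Round 2 (k=13): L=62 R=64
Round 3 (k=8): L=64 R=57
Round 4 (k=35): L=57 R=146
Round 5 (k=9): L=146 R=16
Round 6 (k=9): L=16 R=5

Answer: 109,62 62,64 64,57 57,146 146,16 16,5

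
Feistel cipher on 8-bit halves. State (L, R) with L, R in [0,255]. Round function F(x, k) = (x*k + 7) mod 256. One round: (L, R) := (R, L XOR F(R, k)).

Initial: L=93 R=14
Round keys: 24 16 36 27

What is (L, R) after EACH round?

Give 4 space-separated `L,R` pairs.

Answer: 14,10 10,169 169,193 193,203

Derivation:
Round 1 (k=24): L=14 R=10
Round 2 (k=16): L=10 R=169
Round 3 (k=36): L=169 R=193
Round 4 (k=27): L=193 R=203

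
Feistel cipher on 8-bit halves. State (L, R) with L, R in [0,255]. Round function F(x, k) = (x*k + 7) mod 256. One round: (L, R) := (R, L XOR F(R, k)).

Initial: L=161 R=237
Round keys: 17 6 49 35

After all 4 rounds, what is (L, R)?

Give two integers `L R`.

Answer: 106 13

Derivation:
Round 1 (k=17): L=237 R=101
Round 2 (k=6): L=101 R=136
Round 3 (k=49): L=136 R=106
Round 4 (k=35): L=106 R=13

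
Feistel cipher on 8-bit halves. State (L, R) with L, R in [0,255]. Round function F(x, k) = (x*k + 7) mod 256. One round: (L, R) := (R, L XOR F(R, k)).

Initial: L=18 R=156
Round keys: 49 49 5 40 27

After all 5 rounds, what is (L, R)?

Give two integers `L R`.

Answer: 163 66

Derivation:
Round 1 (k=49): L=156 R=241
Round 2 (k=49): L=241 R=180
Round 3 (k=5): L=180 R=122
Round 4 (k=40): L=122 R=163
Round 5 (k=27): L=163 R=66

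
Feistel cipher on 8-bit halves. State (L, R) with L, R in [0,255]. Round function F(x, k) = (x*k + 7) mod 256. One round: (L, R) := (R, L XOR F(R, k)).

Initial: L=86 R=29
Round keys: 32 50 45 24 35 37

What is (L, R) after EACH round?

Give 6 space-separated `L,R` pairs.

Answer: 29,241 241,4 4,74 74,243 243,10 10,138

Derivation:
Round 1 (k=32): L=29 R=241
Round 2 (k=50): L=241 R=4
Round 3 (k=45): L=4 R=74
Round 4 (k=24): L=74 R=243
Round 5 (k=35): L=243 R=10
Round 6 (k=37): L=10 R=138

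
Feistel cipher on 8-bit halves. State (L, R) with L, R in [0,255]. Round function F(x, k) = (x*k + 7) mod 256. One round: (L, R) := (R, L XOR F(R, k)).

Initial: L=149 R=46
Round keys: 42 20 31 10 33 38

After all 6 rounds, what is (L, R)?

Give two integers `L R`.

Round 1 (k=42): L=46 R=6
Round 2 (k=20): L=6 R=81
Round 3 (k=31): L=81 R=208
Round 4 (k=10): L=208 R=118
Round 5 (k=33): L=118 R=237
Round 6 (k=38): L=237 R=67

Answer: 237 67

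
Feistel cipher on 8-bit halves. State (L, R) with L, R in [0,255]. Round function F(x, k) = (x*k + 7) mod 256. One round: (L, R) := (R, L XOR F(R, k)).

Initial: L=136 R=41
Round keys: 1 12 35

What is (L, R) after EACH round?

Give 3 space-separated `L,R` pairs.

Round 1 (k=1): L=41 R=184
Round 2 (k=12): L=184 R=142
Round 3 (k=35): L=142 R=201

Answer: 41,184 184,142 142,201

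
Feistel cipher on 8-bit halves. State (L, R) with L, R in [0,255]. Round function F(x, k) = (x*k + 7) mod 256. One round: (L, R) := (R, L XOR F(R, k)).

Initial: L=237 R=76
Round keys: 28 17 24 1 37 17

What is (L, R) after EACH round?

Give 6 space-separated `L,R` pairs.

Answer: 76,186 186,45 45,133 133,161 161,201 201,193

Derivation:
Round 1 (k=28): L=76 R=186
Round 2 (k=17): L=186 R=45
Round 3 (k=24): L=45 R=133
Round 4 (k=1): L=133 R=161
Round 5 (k=37): L=161 R=201
Round 6 (k=17): L=201 R=193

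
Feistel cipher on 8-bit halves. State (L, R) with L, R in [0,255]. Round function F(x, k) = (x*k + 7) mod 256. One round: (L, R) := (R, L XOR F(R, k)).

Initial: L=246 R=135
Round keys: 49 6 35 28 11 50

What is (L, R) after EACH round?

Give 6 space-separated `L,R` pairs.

Answer: 135,40 40,112 112,127 127,155 155,207 207,238

Derivation:
Round 1 (k=49): L=135 R=40
Round 2 (k=6): L=40 R=112
Round 3 (k=35): L=112 R=127
Round 4 (k=28): L=127 R=155
Round 5 (k=11): L=155 R=207
Round 6 (k=50): L=207 R=238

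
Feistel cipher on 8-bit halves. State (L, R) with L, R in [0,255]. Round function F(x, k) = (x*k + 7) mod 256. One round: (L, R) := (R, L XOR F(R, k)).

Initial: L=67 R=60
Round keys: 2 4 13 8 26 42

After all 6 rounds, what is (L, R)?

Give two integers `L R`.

Round 1 (k=2): L=60 R=60
Round 2 (k=4): L=60 R=203
Round 3 (k=13): L=203 R=106
Round 4 (k=8): L=106 R=156
Round 5 (k=26): L=156 R=181
Round 6 (k=42): L=181 R=37

Answer: 181 37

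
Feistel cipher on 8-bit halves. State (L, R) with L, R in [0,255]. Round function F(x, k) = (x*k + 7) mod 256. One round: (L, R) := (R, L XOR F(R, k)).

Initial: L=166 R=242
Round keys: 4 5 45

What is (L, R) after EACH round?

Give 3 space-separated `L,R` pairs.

Round 1 (k=4): L=242 R=105
Round 2 (k=5): L=105 R=230
Round 3 (k=45): L=230 R=28

Answer: 242,105 105,230 230,28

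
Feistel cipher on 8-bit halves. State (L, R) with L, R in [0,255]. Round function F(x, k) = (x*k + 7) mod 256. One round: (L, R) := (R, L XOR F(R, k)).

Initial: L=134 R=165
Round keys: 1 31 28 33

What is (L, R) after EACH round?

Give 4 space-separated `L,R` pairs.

Answer: 165,42 42,184 184,13 13,12

Derivation:
Round 1 (k=1): L=165 R=42
Round 2 (k=31): L=42 R=184
Round 3 (k=28): L=184 R=13
Round 4 (k=33): L=13 R=12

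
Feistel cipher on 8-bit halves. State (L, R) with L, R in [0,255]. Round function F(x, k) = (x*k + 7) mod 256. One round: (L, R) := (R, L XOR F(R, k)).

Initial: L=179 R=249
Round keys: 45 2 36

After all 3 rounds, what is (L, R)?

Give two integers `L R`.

Round 1 (k=45): L=249 R=127
Round 2 (k=2): L=127 R=252
Round 3 (k=36): L=252 R=8

Answer: 252 8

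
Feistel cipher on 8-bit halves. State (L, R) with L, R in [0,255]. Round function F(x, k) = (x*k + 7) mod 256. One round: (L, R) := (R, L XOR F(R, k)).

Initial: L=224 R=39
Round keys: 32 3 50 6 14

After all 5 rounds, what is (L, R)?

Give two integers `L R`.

Answer: 120 29

Derivation:
Round 1 (k=32): L=39 R=7
Round 2 (k=3): L=7 R=59
Round 3 (k=50): L=59 R=138
Round 4 (k=6): L=138 R=120
Round 5 (k=14): L=120 R=29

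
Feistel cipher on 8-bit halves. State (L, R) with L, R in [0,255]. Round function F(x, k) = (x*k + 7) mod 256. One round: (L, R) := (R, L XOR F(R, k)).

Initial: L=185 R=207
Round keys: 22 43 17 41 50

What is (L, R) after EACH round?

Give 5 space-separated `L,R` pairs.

Round 1 (k=22): L=207 R=104
Round 2 (k=43): L=104 R=176
Round 3 (k=17): L=176 R=223
Round 4 (k=41): L=223 R=14
Round 5 (k=50): L=14 R=28

Answer: 207,104 104,176 176,223 223,14 14,28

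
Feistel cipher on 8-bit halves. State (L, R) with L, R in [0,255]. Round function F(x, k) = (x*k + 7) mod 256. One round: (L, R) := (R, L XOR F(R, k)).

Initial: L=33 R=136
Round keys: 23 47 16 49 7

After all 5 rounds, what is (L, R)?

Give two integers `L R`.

Round 1 (k=23): L=136 R=30
Round 2 (k=47): L=30 R=1
Round 3 (k=16): L=1 R=9
Round 4 (k=49): L=9 R=193
Round 5 (k=7): L=193 R=71

Answer: 193 71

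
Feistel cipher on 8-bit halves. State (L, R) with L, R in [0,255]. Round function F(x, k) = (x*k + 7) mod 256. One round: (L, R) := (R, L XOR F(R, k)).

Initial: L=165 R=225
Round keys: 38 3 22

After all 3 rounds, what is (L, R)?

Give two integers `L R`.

Round 1 (k=38): L=225 R=200
Round 2 (k=3): L=200 R=190
Round 3 (k=22): L=190 R=147

Answer: 190 147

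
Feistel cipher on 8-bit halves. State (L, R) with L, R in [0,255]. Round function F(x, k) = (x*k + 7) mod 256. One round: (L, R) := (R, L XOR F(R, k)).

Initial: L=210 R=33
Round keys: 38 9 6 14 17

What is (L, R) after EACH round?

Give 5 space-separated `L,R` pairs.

Round 1 (k=38): L=33 R=63
Round 2 (k=9): L=63 R=31
Round 3 (k=6): L=31 R=254
Round 4 (k=14): L=254 R=244
Round 5 (k=17): L=244 R=197

Answer: 33,63 63,31 31,254 254,244 244,197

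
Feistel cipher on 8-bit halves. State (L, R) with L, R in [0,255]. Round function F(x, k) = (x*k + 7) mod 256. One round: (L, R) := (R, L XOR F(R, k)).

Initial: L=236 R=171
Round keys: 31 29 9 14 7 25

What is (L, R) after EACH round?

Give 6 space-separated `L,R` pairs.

Round 1 (k=31): L=171 R=80
Round 2 (k=29): L=80 R=188
Round 3 (k=9): L=188 R=243
Round 4 (k=14): L=243 R=237
Round 5 (k=7): L=237 R=113
Round 6 (k=25): L=113 R=253

Answer: 171,80 80,188 188,243 243,237 237,113 113,253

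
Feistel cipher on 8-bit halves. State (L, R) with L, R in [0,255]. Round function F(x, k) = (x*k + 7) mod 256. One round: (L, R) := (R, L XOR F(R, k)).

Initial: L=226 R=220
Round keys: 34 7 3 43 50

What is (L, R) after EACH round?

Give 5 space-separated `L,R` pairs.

Answer: 220,221 221,206 206,172 172,37 37,237

Derivation:
Round 1 (k=34): L=220 R=221
Round 2 (k=7): L=221 R=206
Round 3 (k=3): L=206 R=172
Round 4 (k=43): L=172 R=37
Round 5 (k=50): L=37 R=237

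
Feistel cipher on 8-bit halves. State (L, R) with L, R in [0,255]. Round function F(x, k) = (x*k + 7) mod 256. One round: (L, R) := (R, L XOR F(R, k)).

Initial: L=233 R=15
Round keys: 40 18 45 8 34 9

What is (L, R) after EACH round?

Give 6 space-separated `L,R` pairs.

Answer: 15,182 182,220 220,5 5,243 243,72 72,124

Derivation:
Round 1 (k=40): L=15 R=182
Round 2 (k=18): L=182 R=220
Round 3 (k=45): L=220 R=5
Round 4 (k=8): L=5 R=243
Round 5 (k=34): L=243 R=72
Round 6 (k=9): L=72 R=124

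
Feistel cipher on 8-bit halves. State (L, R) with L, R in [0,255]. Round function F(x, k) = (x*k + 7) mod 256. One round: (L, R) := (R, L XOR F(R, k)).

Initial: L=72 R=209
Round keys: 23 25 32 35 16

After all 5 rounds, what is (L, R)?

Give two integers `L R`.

Round 1 (k=23): L=209 R=134
Round 2 (k=25): L=134 R=204
Round 3 (k=32): L=204 R=1
Round 4 (k=35): L=1 R=230
Round 5 (k=16): L=230 R=102

Answer: 230 102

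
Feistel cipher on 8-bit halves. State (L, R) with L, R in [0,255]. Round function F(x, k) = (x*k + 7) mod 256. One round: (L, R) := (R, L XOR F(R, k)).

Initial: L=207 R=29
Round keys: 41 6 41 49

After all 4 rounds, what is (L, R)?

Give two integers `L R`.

Answer: 136 75

Derivation:
Round 1 (k=41): L=29 R=99
Round 2 (k=6): L=99 R=68
Round 3 (k=41): L=68 R=136
Round 4 (k=49): L=136 R=75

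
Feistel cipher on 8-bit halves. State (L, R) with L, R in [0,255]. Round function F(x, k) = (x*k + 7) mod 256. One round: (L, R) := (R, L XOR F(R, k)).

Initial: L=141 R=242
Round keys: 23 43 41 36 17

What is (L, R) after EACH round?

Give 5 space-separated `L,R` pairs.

Answer: 242,72 72,237 237,180 180,186 186,213

Derivation:
Round 1 (k=23): L=242 R=72
Round 2 (k=43): L=72 R=237
Round 3 (k=41): L=237 R=180
Round 4 (k=36): L=180 R=186
Round 5 (k=17): L=186 R=213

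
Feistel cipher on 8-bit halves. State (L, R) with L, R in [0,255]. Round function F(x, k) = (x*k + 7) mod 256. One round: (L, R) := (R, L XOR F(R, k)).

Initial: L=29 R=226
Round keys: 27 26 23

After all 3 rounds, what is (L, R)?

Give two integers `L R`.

Round 1 (k=27): L=226 R=192
Round 2 (k=26): L=192 R=101
Round 3 (k=23): L=101 R=218

Answer: 101 218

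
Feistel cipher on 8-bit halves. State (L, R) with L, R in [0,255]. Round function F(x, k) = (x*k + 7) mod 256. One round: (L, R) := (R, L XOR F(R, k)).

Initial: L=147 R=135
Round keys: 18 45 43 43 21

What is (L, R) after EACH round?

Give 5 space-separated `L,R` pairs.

Answer: 135,22 22,98 98,107 107,98 98,122

Derivation:
Round 1 (k=18): L=135 R=22
Round 2 (k=45): L=22 R=98
Round 3 (k=43): L=98 R=107
Round 4 (k=43): L=107 R=98
Round 5 (k=21): L=98 R=122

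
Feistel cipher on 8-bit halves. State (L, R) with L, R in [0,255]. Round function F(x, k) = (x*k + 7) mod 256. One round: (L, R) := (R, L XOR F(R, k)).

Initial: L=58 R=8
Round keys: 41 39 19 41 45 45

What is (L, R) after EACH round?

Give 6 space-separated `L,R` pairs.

Answer: 8,117 117,210 210,232 232,253 253,104 104,178

Derivation:
Round 1 (k=41): L=8 R=117
Round 2 (k=39): L=117 R=210
Round 3 (k=19): L=210 R=232
Round 4 (k=41): L=232 R=253
Round 5 (k=45): L=253 R=104
Round 6 (k=45): L=104 R=178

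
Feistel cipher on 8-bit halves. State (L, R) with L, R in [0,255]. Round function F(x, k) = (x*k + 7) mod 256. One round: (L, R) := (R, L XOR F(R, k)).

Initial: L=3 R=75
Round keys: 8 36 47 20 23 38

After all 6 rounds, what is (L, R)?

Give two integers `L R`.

Round 1 (k=8): L=75 R=92
Round 2 (k=36): L=92 R=188
Round 3 (k=47): L=188 R=215
Round 4 (k=20): L=215 R=111
Round 5 (k=23): L=111 R=215
Round 6 (k=38): L=215 R=158

Answer: 215 158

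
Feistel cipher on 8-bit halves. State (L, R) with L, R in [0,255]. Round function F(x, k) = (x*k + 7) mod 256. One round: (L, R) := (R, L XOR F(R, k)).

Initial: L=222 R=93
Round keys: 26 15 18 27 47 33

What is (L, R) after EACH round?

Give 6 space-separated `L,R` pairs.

Round 1 (k=26): L=93 R=167
Round 2 (k=15): L=167 R=141
Round 3 (k=18): L=141 R=86
Round 4 (k=27): L=86 R=148
Round 5 (k=47): L=148 R=101
Round 6 (k=33): L=101 R=152

Answer: 93,167 167,141 141,86 86,148 148,101 101,152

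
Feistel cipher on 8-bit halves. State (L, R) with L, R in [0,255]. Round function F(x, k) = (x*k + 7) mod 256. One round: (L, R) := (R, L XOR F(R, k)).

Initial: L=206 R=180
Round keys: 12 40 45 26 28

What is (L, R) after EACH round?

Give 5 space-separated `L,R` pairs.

Round 1 (k=12): L=180 R=185
Round 2 (k=40): L=185 R=91
Round 3 (k=45): L=91 R=191
Round 4 (k=26): L=191 R=54
Round 5 (k=28): L=54 R=80

Answer: 180,185 185,91 91,191 191,54 54,80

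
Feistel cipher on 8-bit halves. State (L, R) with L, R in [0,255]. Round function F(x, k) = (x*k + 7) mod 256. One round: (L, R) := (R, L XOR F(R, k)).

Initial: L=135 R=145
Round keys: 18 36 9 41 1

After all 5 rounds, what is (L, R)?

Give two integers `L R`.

Answer: 116 96

Derivation:
Round 1 (k=18): L=145 R=190
Round 2 (k=36): L=190 R=46
Round 3 (k=9): L=46 R=27
Round 4 (k=41): L=27 R=116
Round 5 (k=1): L=116 R=96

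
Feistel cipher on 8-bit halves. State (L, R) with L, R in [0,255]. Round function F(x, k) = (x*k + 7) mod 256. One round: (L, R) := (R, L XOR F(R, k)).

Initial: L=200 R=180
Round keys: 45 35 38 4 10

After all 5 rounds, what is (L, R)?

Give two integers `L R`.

Answer: 211 121

Derivation:
Round 1 (k=45): L=180 R=99
Round 2 (k=35): L=99 R=36
Round 3 (k=38): L=36 R=60
Round 4 (k=4): L=60 R=211
Round 5 (k=10): L=211 R=121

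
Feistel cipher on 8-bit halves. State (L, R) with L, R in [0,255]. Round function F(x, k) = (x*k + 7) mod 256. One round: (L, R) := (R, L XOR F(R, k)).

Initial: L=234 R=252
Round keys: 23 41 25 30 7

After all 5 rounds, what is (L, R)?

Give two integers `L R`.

Answer: 239 98

Derivation:
Round 1 (k=23): L=252 R=65
Round 2 (k=41): L=65 R=140
Round 3 (k=25): L=140 R=242
Round 4 (k=30): L=242 R=239
Round 5 (k=7): L=239 R=98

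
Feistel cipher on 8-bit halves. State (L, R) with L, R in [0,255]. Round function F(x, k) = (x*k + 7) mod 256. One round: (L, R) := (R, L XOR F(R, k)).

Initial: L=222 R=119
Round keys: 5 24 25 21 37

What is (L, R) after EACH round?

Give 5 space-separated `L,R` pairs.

Answer: 119,132 132,16 16,19 19,134 134,118

Derivation:
Round 1 (k=5): L=119 R=132
Round 2 (k=24): L=132 R=16
Round 3 (k=25): L=16 R=19
Round 4 (k=21): L=19 R=134
Round 5 (k=37): L=134 R=118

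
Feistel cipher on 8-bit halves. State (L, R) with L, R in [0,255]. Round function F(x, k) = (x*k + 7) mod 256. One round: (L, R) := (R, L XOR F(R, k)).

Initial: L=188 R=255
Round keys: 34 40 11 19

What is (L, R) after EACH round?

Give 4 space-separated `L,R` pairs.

Round 1 (k=34): L=255 R=89
Round 2 (k=40): L=89 R=16
Round 3 (k=11): L=16 R=238
Round 4 (k=19): L=238 R=161

Answer: 255,89 89,16 16,238 238,161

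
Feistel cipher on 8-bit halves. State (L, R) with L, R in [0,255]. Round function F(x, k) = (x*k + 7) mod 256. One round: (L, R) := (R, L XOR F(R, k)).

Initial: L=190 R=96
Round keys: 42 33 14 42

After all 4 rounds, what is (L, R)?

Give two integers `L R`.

Answer: 254 115

Derivation:
Round 1 (k=42): L=96 R=121
Round 2 (k=33): L=121 R=192
Round 3 (k=14): L=192 R=254
Round 4 (k=42): L=254 R=115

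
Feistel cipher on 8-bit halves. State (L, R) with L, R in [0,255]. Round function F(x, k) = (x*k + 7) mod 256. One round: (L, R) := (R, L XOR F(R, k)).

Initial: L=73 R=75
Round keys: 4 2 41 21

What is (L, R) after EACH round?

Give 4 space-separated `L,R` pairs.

Answer: 75,122 122,176 176,77 77,232

Derivation:
Round 1 (k=4): L=75 R=122
Round 2 (k=2): L=122 R=176
Round 3 (k=41): L=176 R=77
Round 4 (k=21): L=77 R=232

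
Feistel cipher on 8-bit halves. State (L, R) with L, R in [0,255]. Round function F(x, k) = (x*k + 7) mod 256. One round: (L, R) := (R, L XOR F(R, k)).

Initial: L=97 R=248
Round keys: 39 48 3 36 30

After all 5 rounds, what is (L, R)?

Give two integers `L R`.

Answer: 48 45

Derivation:
Round 1 (k=39): L=248 R=174
Round 2 (k=48): L=174 R=95
Round 3 (k=3): L=95 R=138
Round 4 (k=36): L=138 R=48
Round 5 (k=30): L=48 R=45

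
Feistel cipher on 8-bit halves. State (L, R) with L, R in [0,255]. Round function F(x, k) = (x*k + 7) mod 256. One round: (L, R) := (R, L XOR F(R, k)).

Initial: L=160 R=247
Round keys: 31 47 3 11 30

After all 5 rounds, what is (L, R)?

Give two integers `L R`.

Round 1 (k=31): L=247 R=80
Round 2 (k=47): L=80 R=64
Round 3 (k=3): L=64 R=151
Round 4 (k=11): L=151 R=196
Round 5 (k=30): L=196 R=104

Answer: 196 104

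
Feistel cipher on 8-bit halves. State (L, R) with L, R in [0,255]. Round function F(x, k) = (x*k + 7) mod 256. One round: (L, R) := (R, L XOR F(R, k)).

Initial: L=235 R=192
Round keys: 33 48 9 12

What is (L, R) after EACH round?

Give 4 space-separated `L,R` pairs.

Answer: 192,44 44,135 135,234 234,120

Derivation:
Round 1 (k=33): L=192 R=44
Round 2 (k=48): L=44 R=135
Round 3 (k=9): L=135 R=234
Round 4 (k=12): L=234 R=120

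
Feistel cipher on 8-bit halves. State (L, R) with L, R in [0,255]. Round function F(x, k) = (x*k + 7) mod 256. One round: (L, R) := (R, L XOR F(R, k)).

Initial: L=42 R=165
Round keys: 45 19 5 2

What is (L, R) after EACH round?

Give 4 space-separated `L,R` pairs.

Round 1 (k=45): L=165 R=34
Round 2 (k=19): L=34 R=40
Round 3 (k=5): L=40 R=237
Round 4 (k=2): L=237 R=201

Answer: 165,34 34,40 40,237 237,201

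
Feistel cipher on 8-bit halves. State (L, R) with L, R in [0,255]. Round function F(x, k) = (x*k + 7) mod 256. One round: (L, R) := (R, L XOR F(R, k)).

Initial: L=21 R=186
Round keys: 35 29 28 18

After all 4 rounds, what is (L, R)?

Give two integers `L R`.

Round 1 (k=35): L=186 R=96
Round 2 (k=29): L=96 R=93
Round 3 (k=28): L=93 R=83
Round 4 (k=18): L=83 R=128

Answer: 83 128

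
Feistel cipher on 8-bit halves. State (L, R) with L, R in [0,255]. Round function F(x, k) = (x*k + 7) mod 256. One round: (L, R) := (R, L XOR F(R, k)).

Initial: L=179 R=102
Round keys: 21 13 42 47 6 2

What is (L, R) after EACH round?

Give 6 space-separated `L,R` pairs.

Answer: 102,214 214,131 131,83 83,199 199,226 226,12

Derivation:
Round 1 (k=21): L=102 R=214
Round 2 (k=13): L=214 R=131
Round 3 (k=42): L=131 R=83
Round 4 (k=47): L=83 R=199
Round 5 (k=6): L=199 R=226
Round 6 (k=2): L=226 R=12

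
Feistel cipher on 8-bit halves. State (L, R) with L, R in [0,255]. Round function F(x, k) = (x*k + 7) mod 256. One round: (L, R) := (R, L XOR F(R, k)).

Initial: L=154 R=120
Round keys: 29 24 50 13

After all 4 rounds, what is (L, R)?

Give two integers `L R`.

Answer: 96 224

Derivation:
Round 1 (k=29): L=120 R=5
Round 2 (k=24): L=5 R=7
Round 3 (k=50): L=7 R=96
Round 4 (k=13): L=96 R=224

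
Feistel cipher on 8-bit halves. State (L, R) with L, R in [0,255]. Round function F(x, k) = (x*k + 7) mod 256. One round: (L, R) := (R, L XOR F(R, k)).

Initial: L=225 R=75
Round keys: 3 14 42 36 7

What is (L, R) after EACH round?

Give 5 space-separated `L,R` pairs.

Answer: 75,9 9,206 206,218 218,97 97,116

Derivation:
Round 1 (k=3): L=75 R=9
Round 2 (k=14): L=9 R=206
Round 3 (k=42): L=206 R=218
Round 4 (k=36): L=218 R=97
Round 5 (k=7): L=97 R=116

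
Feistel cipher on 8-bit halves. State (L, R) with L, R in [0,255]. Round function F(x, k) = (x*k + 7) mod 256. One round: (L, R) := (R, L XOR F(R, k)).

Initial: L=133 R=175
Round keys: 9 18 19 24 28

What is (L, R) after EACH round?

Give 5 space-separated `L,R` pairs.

Answer: 175,171 171,162 162,166 166,53 53,117

Derivation:
Round 1 (k=9): L=175 R=171
Round 2 (k=18): L=171 R=162
Round 3 (k=19): L=162 R=166
Round 4 (k=24): L=166 R=53
Round 5 (k=28): L=53 R=117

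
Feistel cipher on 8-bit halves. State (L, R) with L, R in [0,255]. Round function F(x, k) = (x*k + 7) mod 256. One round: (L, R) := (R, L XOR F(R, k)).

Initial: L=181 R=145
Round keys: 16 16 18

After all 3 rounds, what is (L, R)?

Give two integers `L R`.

Round 1 (k=16): L=145 R=162
Round 2 (k=16): L=162 R=182
Round 3 (k=18): L=182 R=113

Answer: 182 113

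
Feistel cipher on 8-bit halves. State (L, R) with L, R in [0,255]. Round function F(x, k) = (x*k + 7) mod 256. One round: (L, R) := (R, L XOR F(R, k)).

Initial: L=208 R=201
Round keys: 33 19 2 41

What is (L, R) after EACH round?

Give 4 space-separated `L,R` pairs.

Answer: 201,32 32,174 174,67 67,108

Derivation:
Round 1 (k=33): L=201 R=32
Round 2 (k=19): L=32 R=174
Round 3 (k=2): L=174 R=67
Round 4 (k=41): L=67 R=108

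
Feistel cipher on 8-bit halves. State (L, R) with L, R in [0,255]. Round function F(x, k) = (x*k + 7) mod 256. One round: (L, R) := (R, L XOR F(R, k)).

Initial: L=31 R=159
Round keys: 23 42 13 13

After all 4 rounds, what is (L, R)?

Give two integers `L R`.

Answer: 78 159

Derivation:
Round 1 (k=23): L=159 R=79
Round 2 (k=42): L=79 R=98
Round 3 (k=13): L=98 R=78
Round 4 (k=13): L=78 R=159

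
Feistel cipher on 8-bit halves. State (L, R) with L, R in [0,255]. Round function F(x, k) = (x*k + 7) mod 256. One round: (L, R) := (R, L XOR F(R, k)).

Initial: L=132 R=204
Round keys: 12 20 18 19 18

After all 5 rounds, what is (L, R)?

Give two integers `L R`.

Answer: 182 85

Derivation:
Round 1 (k=12): L=204 R=19
Round 2 (k=20): L=19 R=79
Round 3 (k=18): L=79 R=134
Round 4 (k=19): L=134 R=182
Round 5 (k=18): L=182 R=85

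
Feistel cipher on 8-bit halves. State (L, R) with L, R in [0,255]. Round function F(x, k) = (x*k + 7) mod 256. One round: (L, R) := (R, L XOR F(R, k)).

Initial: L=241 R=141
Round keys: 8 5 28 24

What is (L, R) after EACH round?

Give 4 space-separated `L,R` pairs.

Round 1 (k=8): L=141 R=158
Round 2 (k=5): L=158 R=144
Round 3 (k=28): L=144 R=89
Round 4 (k=24): L=89 R=207

Answer: 141,158 158,144 144,89 89,207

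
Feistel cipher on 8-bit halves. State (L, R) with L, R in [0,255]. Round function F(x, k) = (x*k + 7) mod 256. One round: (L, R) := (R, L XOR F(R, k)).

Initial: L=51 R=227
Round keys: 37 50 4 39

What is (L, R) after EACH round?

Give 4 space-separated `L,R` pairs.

Round 1 (k=37): L=227 R=229
Round 2 (k=50): L=229 R=34
Round 3 (k=4): L=34 R=106
Round 4 (k=39): L=106 R=15

Answer: 227,229 229,34 34,106 106,15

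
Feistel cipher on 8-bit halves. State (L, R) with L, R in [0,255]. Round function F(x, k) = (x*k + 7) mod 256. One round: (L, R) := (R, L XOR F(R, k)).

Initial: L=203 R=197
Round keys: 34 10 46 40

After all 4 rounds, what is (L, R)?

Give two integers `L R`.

Answer: 113 161

Derivation:
Round 1 (k=34): L=197 R=250
Round 2 (k=10): L=250 R=14
Round 3 (k=46): L=14 R=113
Round 4 (k=40): L=113 R=161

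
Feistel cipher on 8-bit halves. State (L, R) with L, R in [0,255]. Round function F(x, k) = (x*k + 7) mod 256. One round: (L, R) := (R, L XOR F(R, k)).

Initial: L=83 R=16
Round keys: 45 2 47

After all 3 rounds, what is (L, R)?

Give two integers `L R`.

Answer: 31 60

Derivation:
Round 1 (k=45): L=16 R=132
Round 2 (k=2): L=132 R=31
Round 3 (k=47): L=31 R=60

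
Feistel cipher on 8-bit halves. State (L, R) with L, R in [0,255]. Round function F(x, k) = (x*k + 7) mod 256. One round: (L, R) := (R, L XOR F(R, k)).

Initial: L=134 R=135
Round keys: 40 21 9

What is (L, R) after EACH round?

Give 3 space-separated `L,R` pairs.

Answer: 135,153 153,19 19,43

Derivation:
Round 1 (k=40): L=135 R=153
Round 2 (k=21): L=153 R=19
Round 3 (k=9): L=19 R=43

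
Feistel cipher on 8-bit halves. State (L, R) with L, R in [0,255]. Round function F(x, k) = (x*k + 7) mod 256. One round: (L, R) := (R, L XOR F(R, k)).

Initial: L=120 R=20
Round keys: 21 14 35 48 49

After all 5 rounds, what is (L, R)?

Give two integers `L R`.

Round 1 (k=21): L=20 R=211
Round 2 (k=14): L=211 R=133
Round 3 (k=35): L=133 R=229
Round 4 (k=48): L=229 R=114
Round 5 (k=49): L=114 R=60

Answer: 114 60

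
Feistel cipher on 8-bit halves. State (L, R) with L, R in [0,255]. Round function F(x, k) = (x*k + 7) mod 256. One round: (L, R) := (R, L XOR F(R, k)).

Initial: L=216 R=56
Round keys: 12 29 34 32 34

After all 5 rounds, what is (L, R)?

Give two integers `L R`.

Round 1 (k=12): L=56 R=127
Round 2 (k=29): L=127 R=82
Round 3 (k=34): L=82 R=148
Round 4 (k=32): L=148 R=213
Round 5 (k=34): L=213 R=197

Answer: 213 197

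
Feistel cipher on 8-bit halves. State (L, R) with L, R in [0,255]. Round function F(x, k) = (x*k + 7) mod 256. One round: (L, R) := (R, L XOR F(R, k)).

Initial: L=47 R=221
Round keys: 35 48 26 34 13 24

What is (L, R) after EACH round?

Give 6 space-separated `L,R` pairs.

Answer: 221,17 17,234 234,218 218,17 17,62 62,198

Derivation:
Round 1 (k=35): L=221 R=17
Round 2 (k=48): L=17 R=234
Round 3 (k=26): L=234 R=218
Round 4 (k=34): L=218 R=17
Round 5 (k=13): L=17 R=62
Round 6 (k=24): L=62 R=198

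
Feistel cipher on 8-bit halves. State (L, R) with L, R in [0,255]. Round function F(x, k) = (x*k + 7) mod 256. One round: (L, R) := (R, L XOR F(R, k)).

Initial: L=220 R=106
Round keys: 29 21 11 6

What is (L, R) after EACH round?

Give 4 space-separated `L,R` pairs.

Answer: 106,213 213,234 234,192 192,109

Derivation:
Round 1 (k=29): L=106 R=213
Round 2 (k=21): L=213 R=234
Round 3 (k=11): L=234 R=192
Round 4 (k=6): L=192 R=109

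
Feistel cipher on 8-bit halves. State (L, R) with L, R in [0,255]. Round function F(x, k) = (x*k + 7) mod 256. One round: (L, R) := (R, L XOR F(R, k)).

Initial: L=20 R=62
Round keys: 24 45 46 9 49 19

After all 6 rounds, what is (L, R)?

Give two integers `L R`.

Round 1 (k=24): L=62 R=195
Round 2 (k=45): L=195 R=112
Round 3 (k=46): L=112 R=228
Round 4 (k=9): L=228 R=123
Round 5 (k=49): L=123 R=118
Round 6 (k=19): L=118 R=178

Answer: 118 178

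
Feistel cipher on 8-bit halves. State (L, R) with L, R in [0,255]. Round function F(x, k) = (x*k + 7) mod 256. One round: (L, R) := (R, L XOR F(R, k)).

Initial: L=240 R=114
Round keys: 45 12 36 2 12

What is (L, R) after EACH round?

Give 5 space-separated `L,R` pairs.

Round 1 (k=45): L=114 R=225
Round 2 (k=12): L=225 R=225
Round 3 (k=36): L=225 R=74
Round 4 (k=2): L=74 R=122
Round 5 (k=12): L=122 R=245

Answer: 114,225 225,225 225,74 74,122 122,245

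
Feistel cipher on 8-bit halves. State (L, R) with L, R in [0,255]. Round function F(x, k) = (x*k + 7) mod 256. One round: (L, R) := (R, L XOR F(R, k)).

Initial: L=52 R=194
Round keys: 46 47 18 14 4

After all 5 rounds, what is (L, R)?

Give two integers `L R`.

Round 1 (k=46): L=194 R=215
Round 2 (k=47): L=215 R=66
Round 3 (k=18): L=66 R=124
Round 4 (k=14): L=124 R=141
Round 5 (k=4): L=141 R=71

Answer: 141 71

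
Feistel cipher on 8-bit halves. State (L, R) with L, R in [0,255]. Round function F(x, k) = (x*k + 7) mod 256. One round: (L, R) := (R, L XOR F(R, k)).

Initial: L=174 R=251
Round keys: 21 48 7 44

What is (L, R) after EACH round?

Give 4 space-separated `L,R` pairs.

Round 1 (k=21): L=251 R=48
Round 2 (k=48): L=48 R=252
Round 3 (k=7): L=252 R=219
Round 4 (k=44): L=219 R=87

Answer: 251,48 48,252 252,219 219,87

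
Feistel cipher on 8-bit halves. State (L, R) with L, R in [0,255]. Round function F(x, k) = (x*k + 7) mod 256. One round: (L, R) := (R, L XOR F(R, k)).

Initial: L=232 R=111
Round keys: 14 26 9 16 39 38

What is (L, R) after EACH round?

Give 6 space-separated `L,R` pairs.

Round 1 (k=14): L=111 R=241
Round 2 (k=26): L=241 R=238
Round 3 (k=9): L=238 R=148
Round 4 (k=16): L=148 R=169
Round 5 (k=39): L=169 R=82
Round 6 (k=38): L=82 R=154

Answer: 111,241 241,238 238,148 148,169 169,82 82,154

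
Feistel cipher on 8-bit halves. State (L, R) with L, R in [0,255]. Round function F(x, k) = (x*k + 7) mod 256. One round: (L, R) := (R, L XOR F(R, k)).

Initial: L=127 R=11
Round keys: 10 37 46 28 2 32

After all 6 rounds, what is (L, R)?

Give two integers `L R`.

Round 1 (k=10): L=11 R=10
Round 2 (k=37): L=10 R=114
Round 3 (k=46): L=114 R=137
Round 4 (k=28): L=137 R=113
Round 5 (k=2): L=113 R=96
Round 6 (k=32): L=96 R=118

Answer: 96 118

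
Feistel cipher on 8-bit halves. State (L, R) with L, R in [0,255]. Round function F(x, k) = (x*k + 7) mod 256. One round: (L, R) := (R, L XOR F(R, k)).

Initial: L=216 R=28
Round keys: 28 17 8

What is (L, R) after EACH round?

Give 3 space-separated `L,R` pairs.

Round 1 (k=28): L=28 R=207
Round 2 (k=17): L=207 R=218
Round 3 (k=8): L=218 R=24

Answer: 28,207 207,218 218,24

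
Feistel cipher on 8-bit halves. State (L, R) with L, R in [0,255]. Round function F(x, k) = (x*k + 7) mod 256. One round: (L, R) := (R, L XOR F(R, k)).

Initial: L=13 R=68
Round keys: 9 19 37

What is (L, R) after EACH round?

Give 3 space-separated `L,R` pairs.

Answer: 68,102 102,221 221,158

Derivation:
Round 1 (k=9): L=68 R=102
Round 2 (k=19): L=102 R=221
Round 3 (k=37): L=221 R=158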